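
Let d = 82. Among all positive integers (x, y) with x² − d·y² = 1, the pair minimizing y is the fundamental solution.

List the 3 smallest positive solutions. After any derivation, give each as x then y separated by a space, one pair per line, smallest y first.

d=82: √d = [9; 18] (ℓ=1, odd), read p_1/q_1
step 0: (9, 1)  from 9·(1,0) + (0,1)
step 1: (163, 18)  from 18·(9,1) + (1,0)
(x₁, y₁) = (163, 18);  163² − 82·18² = 1 ✓
n=2: (163,18)∘(163,18) = (163·163+82·18·18, 163·18+18·163) = (53137,5868)
n=3: (53137,5868)∘(163,18) = (163·53137+82·18·5868, 163·5868+18·53137) = (17322499,1912950)

163 18
53137 5868
17322499 1912950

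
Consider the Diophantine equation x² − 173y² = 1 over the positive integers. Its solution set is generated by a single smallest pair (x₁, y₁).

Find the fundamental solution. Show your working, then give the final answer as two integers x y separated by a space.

2499849 190060

[13; 6,1,1,6,26] for √173; ℓ=5 ⇒ convergent index 9
k=0  a_k=13  p_k/q_k = 13/1
k=1  a_k=6  p_k/q_k = 79/6
k=2  a_k=1  p_k/q_k = 92/7
…
k=4  a_k=6  p_k/q_k = 1118/85
…
k=8  a_k=1  p_k/q_k = 382343/29069
k=9  a_k=6  p_k/q_k = 2499849/190060
fundamental: x₁=2499849, y₁=190060  (since 6249245022801 − 173·36122803600 = 1)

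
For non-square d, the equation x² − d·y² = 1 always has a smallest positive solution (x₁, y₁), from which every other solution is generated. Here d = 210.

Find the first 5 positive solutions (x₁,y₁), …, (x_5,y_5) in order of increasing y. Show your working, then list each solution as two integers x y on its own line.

√210 → a₀=14, period (2,28); ℓ=2 even so k=1
i=0: a=14 ⇒ p=14, q=1
i=1: a=2 ⇒ p=29, q=2
fundamental: x₁=29, y₁=2  (since 841 − 210·4 = 1)
k=2:  x_2 = 29·29+210·2·2 = 1681,  y_2 = 29·2+2·29 = 116
k=3:  x_3 = 29·1681+210·2·116 = 97469,  y_3 = 29·116+2·1681 = 6726
k=4:  x_4 = 29·97469+210·2·6726 = 5651521,  y_4 = 29·6726+2·97469 = 389992
k=5:  x_5 = 29·5651521+210·2·389992 = 327690749,  y_5 = 29·389992+2·5651521 = 22612810

29 2
1681 116
97469 6726
5651521 389992
327690749 22612810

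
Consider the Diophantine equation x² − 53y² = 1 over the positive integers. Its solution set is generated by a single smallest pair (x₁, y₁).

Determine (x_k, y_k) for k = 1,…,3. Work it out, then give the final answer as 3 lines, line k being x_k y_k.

66249 9100
8777860001 1205731800
1163048894346249 159757052027300

√53 → a₀=7, period (3,1,1,3,14); ℓ=5 odd so k=9
step 0: (7, 1)  from 7·(1,0) + (0,1)
step 1: (22, 3)  from 3·(7,1) + (1,0)
step 2: (29, 4)  from 1·(22,3) + (7,1)
step 3: (51, 7)  from 1·(29,4) + (22,3)
…
step 5: (2599, 357)  from 14·(182,25) + (51,7)
step 6: (7979, 1096)  from 3·(2599,357) + (182,25)
step 7: (10578, 1453)  from 1·(7979,1096) + (2599,357)
step 8: (18557, 2549)  from 1·(10578,1453) + (7979,1096)
step 9: (66249, 9100)  from 3·(18557,2549) + (10578,1453)
fundamental: x₁=66249, y₁=9100  (since 4388930001 − 53·82810000 = 1)
(x_2, y_2) = (66249·66249 + 53·9100·9100, 66249·9100 + 9100·66249) = (8777860001, 1205731800)
(x_3, y_3) = (66249·8777860001 + 53·9100·1205731800, 66249·1205731800 + 9100·8777860001) = (1163048894346249, 159757052027300)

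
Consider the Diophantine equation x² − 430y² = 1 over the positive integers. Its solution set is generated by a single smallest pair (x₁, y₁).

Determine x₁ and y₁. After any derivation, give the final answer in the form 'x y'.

2862251 138030

[20; 1,2,1,3,1,…,2,1,40] for √430; ℓ=14 ⇒ convergent index 13
step 0: (20, 1)  from 20·(1,0) + (0,1)
…
step 2: (62, 3)  from 2·(21,1) + (20,1)
step 3: (83, 4)  from 1·(62,3) + (21,1)
step 4: (311, 15)  from 3·(83,4) + (62,3)
step 5: (394, 19)  from 1·(311,15) + (83,4)
…
step 7: (21794, 1051)  from 8·(2675,129) + (394,19)
step 8: (133439, 6435)  from 6·(21794,1051) + (2675,129)
step 9: (155233, 7486)  from 1·(133439,6435) + (21794,1051)
…
step 11: (754371, 36379)  from 1·(599138,28893) + (155233,7486)
step 12: (2107880, 101651)  from 2·(754371,36379) + (599138,28893)
step 13: (2862251, 138030)  from 1·(2107880,101651) + (754371,36379)
(x₁, y₁) = (2862251, 138030);  2862251² − 430·138030² = 1 ✓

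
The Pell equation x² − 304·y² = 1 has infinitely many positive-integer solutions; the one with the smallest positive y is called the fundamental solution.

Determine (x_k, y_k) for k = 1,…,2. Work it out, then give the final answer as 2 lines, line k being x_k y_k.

57799 3315
6681448801 383207370

d=304: √d = [17; 2,3,2,1,1,1,1,1,2,3,2,34] (ℓ=12, even), read p_11/q_11
i=0: a=17 ⇒ p=17, q=1
i=1: a=2 ⇒ p=35, q=2
i=2: a=3 ⇒ p=122, q=7
i=3: a=2 ⇒ p=279, q=16
i=4: a=1 ⇒ p=401, q=23
…
i=6: a=1 ⇒ p=1081, q=62
i=7: a=1 ⇒ p=1761, q=101
i=8: a=1 ⇒ p=2842, q=163
i=9: a=2 ⇒ p=7445, q=427
i=10: a=3 ⇒ p=25177, q=1444
i=11: a=2 ⇒ p=57799, q=3315
→ (57799, 3315).  Check: 57799²=3340724401, 304·3315²=3340724400, difference 1.
(x_2, y_2) = (57799·57799 + 304·3315·3315, 57799·3315 + 3315·57799) = (6681448801, 383207370)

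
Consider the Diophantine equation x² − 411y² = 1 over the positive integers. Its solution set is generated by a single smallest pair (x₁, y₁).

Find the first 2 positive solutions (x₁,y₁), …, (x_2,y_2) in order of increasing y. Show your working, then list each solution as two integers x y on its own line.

√411 = [20; 3,1,1,1,19,1,1,1,3,40, …], period ℓ=10 (even) → k=9
i=0: a=20 ⇒ p=20, q=1
i=1: a=3 ⇒ p=61, q=3
i=2: a=1 ⇒ p=81, q=4
i=3: a=1 ⇒ p=142, q=7
…
i=5: a=19 ⇒ p=4379, q=216
i=6: a=1 ⇒ p=4602, q=227
…
i=8: a=1 ⇒ p=13583, q=670
i=9: a=3 ⇒ p=49730, q=2453
fundamental: x₁=49730, y₁=2453  (since 2473072900 − 411·6017209 = 1)
n=2: (49730,2453)∘(49730,2453) = (49730·49730+411·2453·2453, 49730·2453+2453·49730) = (4946145799,243975380)

49730 2453
4946145799 243975380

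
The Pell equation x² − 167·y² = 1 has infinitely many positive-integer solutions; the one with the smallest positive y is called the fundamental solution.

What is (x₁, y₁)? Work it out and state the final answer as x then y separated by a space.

168 13

√167 → a₀=12, period (1,11,1,24); ℓ=4 even so k=3
i=0: a=12 ⇒ p=12, q=1
…
i=2: a=11 ⇒ p=155, q=12
i=3: a=1 ⇒ p=168, q=13
fundamental: x₁=168, y₁=13  (since 28224 − 167·169 = 1)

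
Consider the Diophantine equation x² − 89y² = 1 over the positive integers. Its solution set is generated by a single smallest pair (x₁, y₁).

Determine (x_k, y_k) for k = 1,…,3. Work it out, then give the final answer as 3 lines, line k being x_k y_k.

√89 → a₀=9, period (2,3,3,2,18); ℓ=5 odd so k=9
k=0  a_k=9  p_k/q_k = 9/1
k=1  a_k=2  p_k/q_k = 19/2
k=2  a_k=3  p_k/q_k = 66/7
k=3  a_k=3  p_k/q_k = 217/23
…
k=7  a_k=3  p_k/q_k = 66019/6998
k=8  a_k=3  p_k/q_k = 216991/23001
k=9  a_k=2  p_k/q_k = 500001/53000
(x₁, y₁) = (500001, 53000);  500001² − 89·53000² = 1 ✓
(500001+53000√89)^2 = 500002000001 + 53000106000√89
(500001+53000√89)^3 = 500003000004500001 + 53000212000159000√89

500001 53000
500002000001 53000106000
500003000004500001 53000212000159000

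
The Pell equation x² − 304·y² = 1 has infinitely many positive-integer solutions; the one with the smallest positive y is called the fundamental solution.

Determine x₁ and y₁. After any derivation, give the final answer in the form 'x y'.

57799 3315

√304 → a₀=17, period (2,3,2,1,1,1,1,1,2,3,2,34); ℓ=12 even so k=11
k=0  a_k=17  p_k/q_k = 17/1
k=1  a_k=2  p_k/q_k = 35/2
…
k=5  a_k=1  p_k/q_k = 680/39
k=6  a_k=1  p_k/q_k = 1081/62
k=7  a_k=1  p_k/q_k = 1761/101
…
k=9  a_k=2  p_k/q_k = 7445/427
k=10  a_k=3  p_k/q_k = 25177/1444
k=11  a_k=2  p_k/q_k = 57799/3315
fundamental: x₁=57799, y₁=3315  (since 3340724401 − 304·10989225 = 1)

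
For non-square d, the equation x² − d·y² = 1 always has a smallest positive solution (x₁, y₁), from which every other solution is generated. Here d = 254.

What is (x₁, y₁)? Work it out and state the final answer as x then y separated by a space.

d=254: √d = [15; 1,14,1,30] (ℓ=4, even), read p_3/q_3
i=0: a=15 ⇒ p=15, q=1
i=1: a=1 ⇒ p=16, q=1
i=2: a=14 ⇒ p=239, q=15
i=3: a=1 ⇒ p=255, q=16
fundamental: x₁=255, y₁=16  (since 65025 − 254·256 = 1)

255 16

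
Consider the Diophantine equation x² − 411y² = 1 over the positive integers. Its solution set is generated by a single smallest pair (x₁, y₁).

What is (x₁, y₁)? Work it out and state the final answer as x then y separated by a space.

√411 → a₀=20, period (3,1,1,1,19,1,1,1,3,40); ℓ=10 even so k=9
k=0  a_k=20  p_k/q_k = 20/1
k=1  a_k=3  p_k/q_k = 61/3
k=2  a_k=1  p_k/q_k = 81/4
k=3  a_k=1  p_k/q_k = 142/7
k=4  a_k=1  p_k/q_k = 223/11
k=5  a_k=19  p_k/q_k = 4379/216
…
k=7  a_k=1  p_k/q_k = 8981/443
k=8  a_k=1  p_k/q_k = 13583/670
k=9  a_k=3  p_k/q_k = 49730/2453
(x₁, y₁) = (49730, 2453);  49730² − 411·2453² = 1 ✓

49730 2453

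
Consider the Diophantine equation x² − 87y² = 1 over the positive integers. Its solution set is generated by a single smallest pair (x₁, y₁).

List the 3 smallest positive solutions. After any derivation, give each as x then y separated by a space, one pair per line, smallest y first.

28 3
1567 168
87724 9405

[9; 3,18] for √87; ℓ=2 ⇒ convergent index 1
i=0: a=9 ⇒ p=9, q=1
i=1: a=3 ⇒ p=28, q=3
fundamental: x₁=28, y₁=3  (since 784 − 87·9 = 1)
n=2: (28,3)∘(28,3) = (28·28+87·3·3, 28·3+3·28) = (1567,168)
n=3: (1567,168)∘(28,3) = (28·1567+87·3·168, 28·168+3·1567) = (87724,9405)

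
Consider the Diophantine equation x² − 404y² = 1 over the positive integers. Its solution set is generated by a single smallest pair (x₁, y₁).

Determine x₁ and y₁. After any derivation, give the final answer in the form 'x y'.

201 10

d=404: √d = [20; 10,40] (ℓ=2, even), read p_1/q_1
step 0: (20, 1)  from 20·(1,0) + (0,1)
step 1: (201, 10)  from 10·(20,1) + (1,0)
→ (201, 10).  Check: 201²=40401, 404·10²=40400, difference 1.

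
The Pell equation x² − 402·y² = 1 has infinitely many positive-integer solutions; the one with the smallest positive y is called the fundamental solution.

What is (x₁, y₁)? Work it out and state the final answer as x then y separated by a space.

401 20

[20; 20,40] for √402; ℓ=2 ⇒ convergent index 1
k=0  a_k=20  p_k/q_k = 20/1
k=1  a_k=20  p_k/q_k = 401/20
(x₁, y₁) = (401, 20);  401² − 402·20² = 1 ✓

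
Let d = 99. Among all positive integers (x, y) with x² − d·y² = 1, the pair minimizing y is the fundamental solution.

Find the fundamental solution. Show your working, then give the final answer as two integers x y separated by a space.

10 1

√99 → a₀=9, period (1,18); ℓ=2 even so k=1
i=0: a=9 ⇒ p=9, q=1
i=1: a=1 ⇒ p=10, q=1
(x₁, y₁) = (10, 1);  10² − 99·1² = 1 ✓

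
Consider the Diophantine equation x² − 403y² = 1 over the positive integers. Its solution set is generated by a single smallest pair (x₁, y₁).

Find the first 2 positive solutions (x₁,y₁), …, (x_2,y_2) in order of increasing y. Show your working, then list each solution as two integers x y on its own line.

669878 33369
897473069767 44706317964

√403 → a₀=20, period (13,2,1,3,1,3,1,2,13,40); ℓ=10 even so k=9
k=0  a_k=20  p_k/q_k = 20/1
k=1  a_k=13  p_k/q_k = 261/13
k=2  a_k=2  p_k/q_k = 542/27
k=3  a_k=1  p_k/q_k = 803/40
k=4  a_k=3  p_k/q_k = 2951/147
…
k=8  a_k=2  p_k/q_k = 50147/2498
k=9  a_k=13  p_k/q_k = 669878/33369
fundamental: x₁=669878, y₁=33369  (since 448736534884 − 403·1113490161 = 1)
k=2:  x_2 = 669878·669878+403·33369·33369 = 897473069767,  y_2 = 669878·33369+33369·669878 = 44706317964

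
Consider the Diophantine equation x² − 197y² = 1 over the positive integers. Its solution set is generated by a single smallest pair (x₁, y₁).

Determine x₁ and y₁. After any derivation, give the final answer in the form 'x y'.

√197 = [14; 28, …], period ℓ=1 (odd) → k=1
i=0: a=14 ⇒ p=14, q=1
i=1: a=28 ⇒ p=393, q=28
(x₁, y₁) = (393, 28);  393² − 197·28² = 1 ✓

393 28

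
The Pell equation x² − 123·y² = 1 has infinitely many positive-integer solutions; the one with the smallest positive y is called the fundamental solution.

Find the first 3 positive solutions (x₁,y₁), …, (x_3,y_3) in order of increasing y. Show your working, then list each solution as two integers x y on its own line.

122 11
29767 2684
7263026 654885

d=123: √d = [11; 11,22] (ℓ=2, even), read p_1/q_1
k=0  a_k=11  p_k/q_k = 11/1
k=1  a_k=11  p_k/q_k = 122/11
(x₁, y₁) = (122, 11);  122² − 123·11² = 1 ✓
(122+11√123)^2 = 29767 + 2684√123
(122+11√123)^3 = 7263026 + 654885√123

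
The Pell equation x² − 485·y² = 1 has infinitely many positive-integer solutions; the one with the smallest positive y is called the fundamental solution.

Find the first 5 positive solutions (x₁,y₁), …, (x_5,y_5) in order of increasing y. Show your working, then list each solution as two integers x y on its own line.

[22; 44] for √485; ℓ=1 ⇒ convergent index 1
i=0: a=22 ⇒ p=22, q=1
i=1: a=44 ⇒ p=969, q=44
→ (969, 44).  Check: 969²=938961, 485·44²=938960, difference 1.
(969+44√485)^2 = 1877921 + 85272√485
(969+44√485)^3 = 3639409929 + 165257092√485
(969+44√485)^4 = 7053174564481 + 320268159024√485
(969+44√485)^5 = 13669048666554249 + 620679526931420√485

969 44
1877921 85272
3639409929 165257092
7053174564481 320268159024
13669048666554249 620679526931420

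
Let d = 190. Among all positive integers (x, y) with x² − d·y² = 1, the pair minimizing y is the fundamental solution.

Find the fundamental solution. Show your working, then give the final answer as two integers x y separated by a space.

√190 = [13; 1,3,1,1,1,…,3,1,26, …], period ℓ=14 (even) → k=13
step 0: (13, 1)  from 13·(1,0) + (0,1)
step 1: (14, 1)  from 1·(13,1) + (1,0)
step 2: (55, 4)  from 3·(14,1) + (13,1)
step 3: (69, 5)  from 1·(55,4) + (14,1)
step 4: (124, 9)  from 1·(69,5) + (55,4)
…
step 6: (510, 37)  from 2·(193,14) + (124,9)
step 7: (1213, 88)  from 2·(510,37) + (193,14)
step 8: (2936, 213)  from 2·(1213,88) + (510,37)
step 9: (4149, 301)  from 1·(2936,213) + (1213,88)
step 10: (7085, 514)  from 1·(4149,301) + (2936,213)
step 11: (11234, 815)  from 1·(7085,514) + (4149,301)
step 12: (40787, 2959)  from 3·(11234,815) + (7085,514)
step 13: (52021, 3774)  from 1·(40787,2959) + (11234,815)
fundamental: x₁=52021, y₁=3774  (since 2706184441 − 190·14243076 = 1)

52021 3774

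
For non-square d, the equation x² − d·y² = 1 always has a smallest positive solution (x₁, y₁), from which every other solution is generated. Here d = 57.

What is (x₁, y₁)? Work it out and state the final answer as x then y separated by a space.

151 20

[7; 1,1,4,1,1,14] for √57; ℓ=6 ⇒ convergent index 5
step 0: (7, 1)  from 7·(1,0) + (0,1)
…
step 4: (83, 11)  from 1·(68,9) + (15,2)
step 5: (151, 20)  from 1·(83,11) + (68,9)
(x₁, y₁) = (151, 20);  151² − 57·20² = 1 ✓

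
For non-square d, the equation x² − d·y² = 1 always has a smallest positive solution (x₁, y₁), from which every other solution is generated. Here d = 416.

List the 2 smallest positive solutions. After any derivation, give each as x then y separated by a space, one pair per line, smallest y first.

√416 = [20; 2,1,1,9,1,1,2,40, …], period ℓ=8 (even) → k=7
a_0=20:  p_0=20·1+0=20,  q_0=20·0+1=1
…
a_2=1:  p_2=1·41+20=61,  q_2=1·2+1=3
…
a_6=1:  p_6=1·1081+979=2060,  q_6=1·53+48=101
a_7=2:  p_7=2·2060+1081=5201,  q_7=2·101+53=255
→ (5201, 255).  Check: 5201²=27050401, 416·255²=27050400, difference 1.
k=2:  x_2 = 5201·5201+416·255·255 = 54100801,  y_2 = 5201·255+255·5201 = 2652510

5201 255
54100801 2652510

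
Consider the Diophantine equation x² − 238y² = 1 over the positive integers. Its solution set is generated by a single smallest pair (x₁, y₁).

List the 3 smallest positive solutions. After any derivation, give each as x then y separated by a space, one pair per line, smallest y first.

√238 → a₀=15, period (2,2,1,14,1,2,2,30); ℓ=8 even so k=7
step 0: (15, 1)  from 15·(1,0) + (0,1)
…
step 2: (77, 5)  from 2·(31,2) + (15,1)
…
step 4: (1589, 103)  from 14·(108,7) + (77,5)
…
step 6: (4983, 323)  from 2·(1697,110) + (1589,103)
step 7: (11663, 756)  from 2·(4983,323) + (1697,110)
(x₁, y₁) = (11663, 756);  11663² − 238·756² = 1 ✓
k=2:  x_2 = 11663·11663+238·756·756 = 272051137,  y_2 = 11663·756+756·11663 = 17634456
k=3:  x_3 = 11663·272051137+238·756·17634456 = 6345864809999,  y_3 = 11663·17634456+756·272051137 = 411341319900

11663 756
272051137 17634456
6345864809999 411341319900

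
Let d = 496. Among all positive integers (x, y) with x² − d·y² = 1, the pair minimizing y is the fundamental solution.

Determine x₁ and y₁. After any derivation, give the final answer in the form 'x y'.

4620799 207480

d=496: √d = [22; 3,1,2,4,1,…,1,3,44] (ℓ=16, even), read p_15/q_15
k=0  a_k=22  p_k/q_k = 22/1
k=1  a_k=3  p_k/q_k = 67/3
…
k=3  a_k=2  p_k/q_k = 245/11
…
k=5  a_k=1  p_k/q_k = 1314/59
…
k=7  a_k=2  p_k/q_k = 6080/273
k=8  a_k=2  p_k/q_k = 14543/653
…
k=12  a_k=4  p_k/q_k = 389209/17476
k=13  a_k=2  p_k/q_k = 863293/38763
k=14  a_k=1  p_k/q_k = 1252502/56239
k=15  a_k=3  p_k/q_k = 4620799/207480
(x₁, y₁) = (4620799, 207480);  4620799² − 496·207480² = 1 ✓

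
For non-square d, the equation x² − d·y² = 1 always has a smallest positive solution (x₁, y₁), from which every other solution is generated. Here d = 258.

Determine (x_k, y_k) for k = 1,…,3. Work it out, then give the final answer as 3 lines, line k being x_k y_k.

√258 → a₀=16, period (16,32); ℓ=2 even so k=1
i=0: a=16 ⇒ p=16, q=1
i=1: a=16 ⇒ p=257, q=16
(x₁, y₁) = (257, 16);  257² − 258·16² = 1 ✓
n=2: (257,16)∘(257,16) = (257·257+258·16·16, 257·16+16·257) = (132097,8224)
n=3: (132097,8224)∘(257,16) = (257·132097+258·16·8224, 257·8224+16·132097) = (67897601,4227120)

257 16
132097 8224
67897601 4227120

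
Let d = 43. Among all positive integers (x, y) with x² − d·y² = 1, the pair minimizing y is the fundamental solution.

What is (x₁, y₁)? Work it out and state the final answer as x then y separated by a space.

3482 531

d=43: √d = [6; 1,1,3,1,5,1,3,1,1,12] (ℓ=10, even), read p_9/q_9
i=0: a=6 ⇒ p=6, q=1
…
i=3: a=3 ⇒ p=46, q=7
…
i=8: a=1 ⇒ p=1941, q=296
i=9: a=1 ⇒ p=3482, q=531
fundamental: x₁=3482, y₁=531  (since 12124324 − 43·281961 = 1)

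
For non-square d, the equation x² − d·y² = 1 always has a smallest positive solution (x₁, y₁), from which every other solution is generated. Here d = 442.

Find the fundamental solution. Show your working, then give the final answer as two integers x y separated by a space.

√442 = [21; 42, …], period ℓ=1 (odd) → k=1
i=0: a=21 ⇒ p=21, q=1
i=1: a=42 ⇒ p=883, q=42
(x₁, y₁) = (883, 42);  883² − 442·42² = 1 ✓

883 42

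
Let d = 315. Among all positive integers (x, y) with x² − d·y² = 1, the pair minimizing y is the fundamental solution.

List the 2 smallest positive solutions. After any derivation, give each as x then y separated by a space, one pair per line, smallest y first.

71 4
10081 568

d=315: √d = [17; 1,2,1,34] (ℓ=4, even), read p_3/q_3
k=0  a_k=17  p_k/q_k = 17/1
…
k=2  a_k=2  p_k/q_k = 53/3
k=3  a_k=1  p_k/q_k = 71/4
fundamental: x₁=71, y₁=4  (since 5041 − 315·16 = 1)
(x_2, y_2) = (71·71 + 315·4·4, 71·4 + 4·71) = (10081, 568)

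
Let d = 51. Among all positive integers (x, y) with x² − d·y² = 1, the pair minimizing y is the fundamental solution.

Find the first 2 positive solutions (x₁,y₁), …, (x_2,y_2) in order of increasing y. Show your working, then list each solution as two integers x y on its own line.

√51 → a₀=7, period (7,14); ℓ=2 even so k=1
step 0: (7, 1)  from 7·(1,0) + (0,1)
step 1: (50, 7)  from 7·(7,1) + (1,0)
fundamental: x₁=50, y₁=7  (since 2500 − 51·49 = 1)
(x_2, y_2) = (50·50 + 51·7·7, 50·7 + 7·50) = (4999, 700)

50 7
4999 700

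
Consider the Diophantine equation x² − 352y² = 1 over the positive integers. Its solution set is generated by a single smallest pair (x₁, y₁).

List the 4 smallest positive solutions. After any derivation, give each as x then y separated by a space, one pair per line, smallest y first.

[18; 1,3,5,9,5,3,1,36] for √352; ℓ=8 ⇒ convergent index 7
a_0=18:  p_0=18·1+0=18,  q_0=18·0+1=1
a_1=1:  p_1=1·18+1=19,  q_1=1·1+0=1
a_2=3:  p_2=3·19+18=75,  q_2=3·1+1=4
…
a_5=5:  p_5=5·3621+394=18499,  q_5=5·193+21=986
a_6=3:  p_6=3·18499+3621=59118,  q_6=3·986+193=3151
a_7=1:  p_7=1·59118+18499=77617,  q_7=1·3151+986=4137
→ (77617, 4137).  Check: 77617²=6024398689, 352·4137²=6024398688, difference 1.
k=2:  x_2 = 77617·77617+352·4137·4137 = 12048797377,  y_2 = 77617·4137+4137·77617 = 642203058
k=3:  x_3 = 77617·12048797377+352·4137·642203058 = 1870383011943601,  y_3 = 77617·642203058+4137·12048797377 = 99691749501435
k=4:  x_4 = 77617·1870383011943601+352·4137·99691749501435 = 290347036464004160257,  y_4 = 77617·99691749501435+4137·1870383011943601 = 15475549041463557732

77617 4137
12048797377 642203058
1870383011943601 99691749501435
290347036464004160257 15475549041463557732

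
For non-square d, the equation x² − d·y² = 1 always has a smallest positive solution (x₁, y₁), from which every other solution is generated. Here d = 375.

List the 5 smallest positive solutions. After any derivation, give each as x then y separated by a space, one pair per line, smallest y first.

√375 = [19; 2,1,2,1,5,1,2,1,2,38, …], period ℓ=10 (even) → k=9
step 0: (19, 1)  from 19·(1,0) + (0,1)
…
step 2: (58, 3)  from 1·(39,2) + (19,1)
step 3: (155, 8)  from 2·(58,3) + (39,2)
step 4: (213, 11)  from 1·(155,8) + (58,3)
step 5: (1220, 63)  from 5·(213,11) + (155,8)
…
step 8: (5519, 285)  from 1·(4086,211) + (1433,74)
step 9: (15124, 781)  from 2·(5519,285) + (4086,211)
→ (15124, 781).  Check: 15124²=228735376, 375·781²=228735375, difference 1.
(15124+781√375)^2 = 457470751 + 23623688√375
(15124+781√375)^3 = 13837575261124 + 714569313843√375
(15124+781√375)^4 = 418558976041008001 + 21614292581499376√375
(15124+781√375)^5 = 12660571893450834753124 + 653789121290623811405√375

15124 781
457470751 23623688
13837575261124 714569313843
418558976041008001 21614292581499376
12660571893450834753124 653789121290623811405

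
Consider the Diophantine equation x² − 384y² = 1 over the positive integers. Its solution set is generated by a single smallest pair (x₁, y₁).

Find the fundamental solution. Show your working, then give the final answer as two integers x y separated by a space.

√384 = [19; 1,1,2,9,2,1,1,38, …], period ℓ=8 (even) → k=7
i=0: a=19 ⇒ p=19, q=1
…
i=3: a=2 ⇒ p=98, q=5
…
i=6: a=1 ⇒ p=2861, q=146
i=7: a=1 ⇒ p=4801, q=245
(x₁, y₁) = (4801, 245);  4801² − 384·245² = 1 ✓

4801 245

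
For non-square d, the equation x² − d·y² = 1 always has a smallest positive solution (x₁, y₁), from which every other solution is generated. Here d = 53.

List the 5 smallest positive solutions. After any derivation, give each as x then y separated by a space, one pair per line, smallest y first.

[7; 3,1,1,3,14] for √53; ℓ=5 ⇒ convergent index 9
k=0  a_k=7  p_k/q_k = 7/1
…
k=2  a_k=1  p_k/q_k = 29/4
…
k=5  a_k=14  p_k/q_k = 2599/357
…
k=8  a_k=1  p_k/q_k = 18557/2549
k=9  a_k=3  p_k/q_k = 66249/9100
fundamental: x₁=66249, y₁=9100  (since 4388930001 − 53·82810000 = 1)
(x_2, y_2) = (66249·66249 + 53·9100·9100, 66249·9100 + 9100·66249) = (8777860001, 1205731800)
(x_3, y_3) = (66249·8777860001 + 53·9100·1205731800, 66249·1205731800 + 9100·8777860001) = (1163048894346249, 159757052027300)
(x_4, y_4) = (66249·1163048894346249 + 53·9100·159757052027300, 66249·159757052027300 + 9100·1163048894346249) = (154101652394311440001, 21167489878307463600)
(x_5, y_5) = (66249·154101652394311440001 + 53·9100·21167489878307463600, 66249·21167489878307463600 + 9100·154101652394311440001) = (20418160737778428282906249, 2804650073736225260045500)

66249 9100
8777860001 1205731800
1163048894346249 159757052027300
154101652394311440001 21167489878307463600
20418160737778428282906249 2804650073736225260045500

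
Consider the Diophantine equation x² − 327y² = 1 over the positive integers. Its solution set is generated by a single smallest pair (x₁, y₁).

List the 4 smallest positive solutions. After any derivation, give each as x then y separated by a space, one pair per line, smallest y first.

√327 → a₀=18, period (12,36); ℓ=2 even so k=1
k=0  a_k=18  p_k/q_k = 18/1
k=1  a_k=12  p_k/q_k = 217/12
fundamental: x₁=217, y₁=12  (since 47089 − 327·144 = 1)
(x_2, y_2) = (217·217 + 327·12·12, 217·12 + 12·217) = (94177, 5208)
(x_3, y_3) = (217·94177 + 327·12·5208, 217·5208 + 12·94177) = (40872601, 2260260)
(x_4, y_4) = (217·40872601 + 327·12·2260260, 217·2260260 + 12·40872601) = (17738614657, 980947632)

217 12
94177 5208
40872601 2260260
17738614657 980947632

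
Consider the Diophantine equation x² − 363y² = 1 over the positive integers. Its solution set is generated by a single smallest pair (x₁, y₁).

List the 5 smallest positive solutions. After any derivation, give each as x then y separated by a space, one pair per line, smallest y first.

[19; 19,38] for √363; ℓ=2 ⇒ convergent index 1
k=0  a_k=19  p_k/q_k = 19/1
k=1  a_k=19  p_k/q_k = 362/19
→ (362, 19).  Check: 362²=131044, 363·19²=131043, difference 1.
n=2: (362,19)∘(362,19) = (362·362+363·19·19, 362·19+19·362) = (262087,13756)
n=3: (262087,13756)∘(362,19) = (362·262087+363·19·13756, 362·13756+19·262087) = (189750626,9959325)
n=4: (189750626,9959325)∘(362,19) = (362·189750626+363·19·9959325, 362·9959325+19·189750626) = (137379191137,7210537544)
n=5: (137379191137,7210537544)∘(362,19) = (362·137379191137+363·19·7210537544, 362·7210537544+19·137379191137) = (99462344632562,5220419222531)

362 19
262087 13756
189750626 9959325
137379191137 7210537544
99462344632562 5220419222531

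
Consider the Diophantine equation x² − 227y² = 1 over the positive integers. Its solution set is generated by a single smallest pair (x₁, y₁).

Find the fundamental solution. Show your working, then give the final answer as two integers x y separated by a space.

√227 = [15; 15,30, …], period ℓ=2 (even) → k=1
a_0=15:  p_0=15·1+0=15,  q_0=15·0+1=1
a_1=15:  p_1=15·15+1=226,  q_1=15·1+0=15
→ (226, 15).  Check: 226²=51076, 227·15²=51075, difference 1.

226 15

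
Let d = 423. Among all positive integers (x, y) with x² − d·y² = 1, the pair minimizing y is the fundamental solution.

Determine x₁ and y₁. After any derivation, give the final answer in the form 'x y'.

4607 224

[20; 1,1,3,4,3,1,1,40] for √423; ℓ=8 ⇒ convergent index 7
i=0: a=20 ⇒ p=20, q=1
i=1: a=1 ⇒ p=21, q=1
i=2: a=1 ⇒ p=41, q=2
i=3: a=3 ⇒ p=144, q=7
i=4: a=4 ⇒ p=617, q=30
i=5: a=3 ⇒ p=1995, q=97
i=6: a=1 ⇒ p=2612, q=127
i=7: a=1 ⇒ p=4607, q=224
fundamental: x₁=4607, y₁=224  (since 21224449 − 423·50176 = 1)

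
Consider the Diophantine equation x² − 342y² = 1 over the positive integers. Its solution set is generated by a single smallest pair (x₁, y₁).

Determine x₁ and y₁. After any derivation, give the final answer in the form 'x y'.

37 2

[18; 2,36] for √342; ℓ=2 ⇒ convergent index 1
a_0=18:  p_0=18·1+0=18,  q_0=18·0+1=1
a_1=2:  p_1=2·18+1=37,  q_1=2·1+0=2
fundamental: x₁=37, y₁=2  (since 1369 − 342·4 = 1)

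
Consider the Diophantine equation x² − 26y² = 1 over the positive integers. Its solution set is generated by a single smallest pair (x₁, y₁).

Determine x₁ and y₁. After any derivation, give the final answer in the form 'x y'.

51 10

√26 → a₀=5, period (10); ℓ=1 odd so k=1
k=0  a_k=5  p_k/q_k = 5/1
k=1  a_k=10  p_k/q_k = 51/10
fundamental: x₁=51, y₁=10  (since 2601 − 26·100 = 1)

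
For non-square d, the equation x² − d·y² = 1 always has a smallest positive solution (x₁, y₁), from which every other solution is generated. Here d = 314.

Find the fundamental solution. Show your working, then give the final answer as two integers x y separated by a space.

√314 = [17; 1,2,1,1,2,1,34, …], period ℓ=7 (odd) → k=13
k=0  a_k=17  p_k/q_k = 17/1
k=1  a_k=1  p_k/q_k = 18/1
k=2  a_k=2  p_k/q_k = 53/3
k=3  a_k=1  p_k/q_k = 71/4
k=4  a_k=1  p_k/q_k = 124/7
…
k=7  a_k=34  p_k/q_k = 15381/868
k=8  a_k=1  p_k/q_k = 15824/893
k=9  a_k=2  p_k/q_k = 47029/2654
…
k=12  a_k=2  p_k/q_k = 282617/15949
k=13  a_k=1  p_k/q_k = 392499/22150
fundamental: x₁=392499, y₁=22150  (since 154055465001 − 314·490622500 = 1)

392499 22150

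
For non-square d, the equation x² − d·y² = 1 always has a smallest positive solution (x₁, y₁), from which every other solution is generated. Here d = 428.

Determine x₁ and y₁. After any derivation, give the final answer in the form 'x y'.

√428 = [20; 1,2,4,1,5,10,5,1,4,2,1,40, …], period ℓ=12 (even) → k=11
i=0: a=20 ⇒ p=20, q=1
…
i=4: a=1 ⇒ p=331, q=16
i=5: a=5 ⇒ p=1924, q=93
…
i=9: a=4 ⇒ p=577179, q=27899
i=10: a=2 ⇒ p=1273708, q=61567
i=11: a=1 ⇒ p=1850887, q=89466
→ (1850887, 89466).  Check: 1850887²=3425782686769, 428·89466²=3425782686768, difference 1.

1850887 89466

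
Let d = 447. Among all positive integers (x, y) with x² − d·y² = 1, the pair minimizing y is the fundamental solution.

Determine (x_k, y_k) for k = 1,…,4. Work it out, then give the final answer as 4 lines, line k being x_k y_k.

√447 → a₀=21, period (7,42); ℓ=2 even so k=1
k=0  a_k=21  p_k/q_k = 21/1
k=1  a_k=7  p_k/q_k = 148/7
→ (148, 7).  Check: 148²=21904, 447·7²=21903, difference 1.
(x_2, y_2) = (148·148 + 447·7·7, 148·7 + 7·148) = (43807, 2072)
(x_3, y_3) = (148·43807 + 447·7·2072, 148·2072 + 7·43807) = (12966724, 613305)
(x_4, y_4) = (148·12966724 + 447·7·613305, 148·613305 + 7·12966724) = (3838106497, 181536208)

148 7
43807 2072
12966724 613305
3838106497 181536208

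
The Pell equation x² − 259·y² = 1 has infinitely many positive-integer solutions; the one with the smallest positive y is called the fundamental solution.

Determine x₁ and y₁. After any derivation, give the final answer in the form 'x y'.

√259 = [16; 10,1,2,3,4,3,2,1,10,32, …], period ℓ=10 (even) → k=9
step 0: (16, 1)  from 16·(1,0) + (0,1)
…
step 8: (79196, 4921)  from 1·(55265,3434) + (23931,1487)
step 9: (847225, 52644)  from 10·(79196,4921) + (55265,3434)
(x₁, y₁) = (847225, 52644);  847225² − 259·52644² = 1 ✓

847225 52644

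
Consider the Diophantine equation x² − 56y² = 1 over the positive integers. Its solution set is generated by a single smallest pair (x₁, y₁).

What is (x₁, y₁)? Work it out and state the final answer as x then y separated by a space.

15 2

d=56: √d = [7; 2,14] (ℓ=2, even), read p_1/q_1
i=0: a=7 ⇒ p=7, q=1
i=1: a=2 ⇒ p=15, q=2
(x₁, y₁) = (15, 2);  15² − 56·2² = 1 ✓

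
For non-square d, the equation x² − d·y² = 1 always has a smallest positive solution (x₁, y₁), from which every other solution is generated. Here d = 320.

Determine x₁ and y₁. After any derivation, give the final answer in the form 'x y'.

√320 = [17; 1,7,1,34, …], period ℓ=4 (even) → k=3
step 0: (17, 1)  from 17·(1,0) + (0,1)
step 1: (18, 1)  from 1·(17,1) + (1,0)
step 2: (143, 8)  from 7·(18,1) + (17,1)
step 3: (161, 9)  from 1·(143,8) + (18,1)
→ (161, 9).  Check: 161²=25921, 320·9²=25920, difference 1.

161 9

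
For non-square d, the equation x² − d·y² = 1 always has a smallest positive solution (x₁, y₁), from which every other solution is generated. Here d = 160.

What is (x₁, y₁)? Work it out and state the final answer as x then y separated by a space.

[12; 1,1,1,5,1,1,1,24] for √160; ℓ=8 ⇒ convergent index 7
step 0: (12, 1)  from 12·(1,0) + (0,1)
step 1: (13, 1)  from 1·(12,1) + (1,0)
step 2: (25, 2)  from 1·(13,1) + (12,1)
…
step 4: (215, 17)  from 5·(38,3) + (25,2)
…
step 6: (468, 37)  from 1·(253,20) + (215,17)
step 7: (721, 57)  from 1·(468,37) + (253,20)
(x₁, y₁) = (721, 57);  721² − 160·57² = 1 ✓

721 57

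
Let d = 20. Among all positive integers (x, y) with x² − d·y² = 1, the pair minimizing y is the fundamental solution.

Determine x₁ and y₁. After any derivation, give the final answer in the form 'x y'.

[4; 2,8] for √20; ℓ=2 ⇒ convergent index 1
i=0: a=4 ⇒ p=4, q=1
i=1: a=2 ⇒ p=9, q=2
→ (9, 2).  Check: 9²=81, 20·2²=80, difference 1.

9 2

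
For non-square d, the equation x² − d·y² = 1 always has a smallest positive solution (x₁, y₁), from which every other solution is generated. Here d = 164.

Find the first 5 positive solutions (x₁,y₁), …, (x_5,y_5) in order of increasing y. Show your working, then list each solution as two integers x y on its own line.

2049 160
8396801 655680
34410088449 2686976480
141012534067201 11011228959360
577869330197301249 45124013588480800

√164 → a₀=12, period (1,4,6,4,1,24); ℓ=6 even so k=5
a_0=12:  p_0=12·1+0=12,  q_0=12·0+1=1
…
a_2=4:  p_2=4·13+12=64,  q_2=4·1+1=5
a_3=6:  p_3=6·64+13=397,  q_3=6·5+1=31
a_4=4:  p_4=4·397+64=1652,  q_4=4·31+5=129
a_5=1:  p_5=1·1652+397=2049,  q_5=1·129+31=160
fundamental: x₁=2049, y₁=160  (since 4198401 − 164·25600 = 1)
n=2: (2049,160)∘(2049,160) = (2049·2049+164·160·160, 2049·160+160·2049) = (8396801,655680)
n=3: (8396801,655680)∘(2049,160) = (2049·8396801+164·160·655680, 2049·655680+160·8396801) = (34410088449,2686976480)
n=4: (34410088449,2686976480)∘(2049,160) = (2049·34410088449+164·160·2686976480, 2049·2686976480+160·34410088449) = (141012534067201,11011228959360)
n=5: (141012534067201,11011228959360)∘(2049,160) = (2049·141012534067201+164·160·11011228959360, 2049·11011228959360+160·141012534067201) = (577869330197301249,45124013588480800)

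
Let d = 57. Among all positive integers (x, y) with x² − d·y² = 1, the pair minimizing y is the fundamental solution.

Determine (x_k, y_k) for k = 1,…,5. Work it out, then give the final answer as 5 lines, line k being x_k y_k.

151 20
45601 6040
13771351 1824060
4158902401 550860080
1255974753751 166357920100

[7; 1,1,4,1,1,14] for √57; ℓ=6 ⇒ convergent index 5
step 0: (7, 1)  from 7·(1,0) + (0,1)
step 1: (8, 1)  from 1·(7,1) + (1,0)
…
step 4: (83, 11)  from 1·(68,9) + (15,2)
step 5: (151, 20)  from 1·(83,11) + (68,9)
fundamental: x₁=151, y₁=20  (since 22801 − 57·400 = 1)
k=2:  x_2 = 151·151+57·20·20 = 45601,  y_2 = 151·20+20·151 = 6040
k=3:  x_3 = 151·45601+57·20·6040 = 13771351,  y_3 = 151·6040+20·45601 = 1824060
k=4:  x_4 = 151·13771351+57·20·1824060 = 4158902401,  y_4 = 151·1824060+20·13771351 = 550860080
k=5:  x_5 = 151·4158902401+57·20·550860080 = 1255974753751,  y_5 = 151·550860080+20·4158902401 = 166357920100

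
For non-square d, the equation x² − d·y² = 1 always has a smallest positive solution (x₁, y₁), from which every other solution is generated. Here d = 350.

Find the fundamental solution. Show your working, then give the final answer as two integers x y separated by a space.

449 24

[18; 1,2,2,2,1,36] for √350; ℓ=6 ⇒ convergent index 5
a_0=18:  p_0=18·1+0=18,  q_0=18·0+1=1
…
a_4=2:  p_4=2·131+56=318,  q_4=2·7+3=17
a_5=1:  p_5=1·318+131=449,  q_5=1·17+7=24
→ (449, 24).  Check: 449²=201601, 350·24²=201600, difference 1.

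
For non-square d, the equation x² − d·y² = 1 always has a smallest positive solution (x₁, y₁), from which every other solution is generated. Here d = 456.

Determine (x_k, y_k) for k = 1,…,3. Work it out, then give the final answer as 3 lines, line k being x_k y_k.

1025 48
2101249 98400
4307559425 201719952

d=456: √d = [21; 2,1,4,1,2,42] (ℓ=6, even), read p_5/q_5
k=0  a_k=21  p_k/q_k = 21/1
k=1  a_k=2  p_k/q_k = 43/2
k=2  a_k=1  p_k/q_k = 64/3
k=3  a_k=4  p_k/q_k = 299/14
k=4  a_k=1  p_k/q_k = 363/17
k=5  a_k=2  p_k/q_k = 1025/48
(x₁, y₁) = (1025, 48);  1025² − 456·48² = 1 ✓
k=2:  x_2 = 1025·1025+456·48·48 = 2101249,  y_2 = 1025·48+48·1025 = 98400
k=3:  x_3 = 1025·2101249+456·48·98400 = 4307559425,  y_3 = 1025·98400+48·2101249 = 201719952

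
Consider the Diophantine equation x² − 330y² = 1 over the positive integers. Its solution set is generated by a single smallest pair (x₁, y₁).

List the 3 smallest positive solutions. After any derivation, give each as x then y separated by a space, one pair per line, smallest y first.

109 6
23761 1308
5179789 285138

[18; 6,36] for √330; ℓ=2 ⇒ convergent index 1
i=0: a=18 ⇒ p=18, q=1
i=1: a=6 ⇒ p=109, q=6
(x₁, y₁) = (109, 6);  109² − 330·6² = 1 ✓
k=2:  x_2 = 109·109+330·6·6 = 23761,  y_2 = 109·6+6·109 = 1308
k=3:  x_3 = 109·23761+330·6·1308 = 5179789,  y_3 = 109·1308+6·23761 = 285138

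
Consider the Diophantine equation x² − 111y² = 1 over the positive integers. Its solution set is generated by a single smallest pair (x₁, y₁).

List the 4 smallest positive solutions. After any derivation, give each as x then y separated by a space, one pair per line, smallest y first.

295 28
174049 16520
102688615 9746772
60586108801 5750578960

[10; 1,1,6,1,1,20] for √111; ℓ=6 ⇒ convergent index 5
i=0: a=10 ⇒ p=10, q=1
…
i=2: a=1 ⇒ p=21, q=2
i=3: a=6 ⇒ p=137, q=13
i=4: a=1 ⇒ p=158, q=15
i=5: a=1 ⇒ p=295, q=28
fundamental: x₁=295, y₁=28  (since 87025 − 111·784 = 1)
(x_2, y_2) = (295·295 + 111·28·28, 295·28 + 28·295) = (174049, 16520)
(x_3, y_3) = (295·174049 + 111·28·16520, 295·16520 + 28·174049) = (102688615, 9746772)
(x_4, y_4) = (295·102688615 + 111·28·9746772, 295·9746772 + 28·102688615) = (60586108801, 5750578960)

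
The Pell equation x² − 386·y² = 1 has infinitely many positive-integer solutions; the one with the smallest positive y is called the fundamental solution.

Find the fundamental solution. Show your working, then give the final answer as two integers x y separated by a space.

111555 5678

√386 = [19; 1,1,1,4,1,18,1,4,1,1,1,38, …], period ℓ=12 (even) → k=11
i=0: a=19 ⇒ p=19, q=1
i=1: a=1 ⇒ p=20, q=1
i=2: a=1 ⇒ p=39, q=2
i=3: a=1 ⇒ p=59, q=3
i=4: a=4 ⇒ p=275, q=14
i=5: a=1 ⇒ p=334, q=17
i=6: a=18 ⇒ p=6287, q=320
i=7: a=1 ⇒ p=6621, q=337
i=8: a=4 ⇒ p=32771, q=1668
…
i=10: a=1 ⇒ p=72163, q=3673
i=11: a=1 ⇒ p=111555, q=5678
(x₁, y₁) = (111555, 5678);  111555² − 386·5678² = 1 ✓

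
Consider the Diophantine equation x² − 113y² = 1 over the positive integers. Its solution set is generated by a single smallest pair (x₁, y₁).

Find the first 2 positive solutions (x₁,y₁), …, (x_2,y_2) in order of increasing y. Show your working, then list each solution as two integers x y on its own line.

d=113: √d = [10; 1,1,1,2,2,1,1,1,20] (ℓ=9, odd), read p_17/q_17
a_0=10:  p_0=10·1+0=10,  q_0=10·0+1=1
a_1=1:  p_1=1·10+1=11,  q_1=1·1+0=1
…
a_4=2:  p_4=2·32+21=85,  q_4=2·3+2=8
…
a_9=20:  p_9=20·776+489=16009,  q_9=20·73+46=1506
a_10=1:  p_10=1·16009+776=16785,  q_10=1·1506+73=1579
…
a_13=2:  p_13=2·49579+32794=131952,  q_13=2·4664+3085=12413
…
a_15=1:  p_15=1·313483+131952=445435,  q_15=1·29490+12413=41903
a_16=1:  p_16=1·445435+313483=758918,  q_16=1·41903+29490=71393
a_17=1:  p_17=1·758918+445435=1204353,  q_17=1·71393+41903=113296
→ (1204353, 113296).  Check: 1204353²=1450466148609, 113·113296²=1450466148608, difference 1.
k=2:  x_2 = 1204353·1204353+113·113296·113296 = 2900932297217,  y_2 = 1204353·113296+113296·1204353 = 272896754976

1204353 113296
2900932297217 272896754976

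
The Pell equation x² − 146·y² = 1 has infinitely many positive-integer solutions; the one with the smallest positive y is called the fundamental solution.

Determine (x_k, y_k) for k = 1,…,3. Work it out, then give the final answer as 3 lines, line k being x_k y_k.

145 12
42049 3480
12194065 1009188

d=146: √d = [12; 12,24] (ℓ=2, even), read p_1/q_1
k=0  a_k=12  p_k/q_k = 12/1
k=1  a_k=12  p_k/q_k = 145/12
fundamental: x₁=145, y₁=12  (since 21025 − 146·144 = 1)
(x_2, y_2) = (145·145 + 146·12·12, 145·12 + 12·145) = (42049, 3480)
(x_3, y_3) = (145·42049 + 146·12·3480, 145·3480 + 12·42049) = (12194065, 1009188)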